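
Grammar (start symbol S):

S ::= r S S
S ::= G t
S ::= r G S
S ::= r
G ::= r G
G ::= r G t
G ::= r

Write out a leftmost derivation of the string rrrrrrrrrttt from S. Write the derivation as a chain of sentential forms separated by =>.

S => Gt   [S ::= G t]
Gt => rGt   [G ::= r G]
rGt => rrGt   [G ::= r G]
rrGt => rrrGt   [G ::= r G]
rrrGt => rrrrGt   [G ::= r G]
rrrrGt => rrrrrGtt   [G ::= r G t]
rrrrrGtt => rrrrrrGtt   [G ::= r G]
rrrrrrGtt => rrrrrrrGtt   [G ::= r G]
rrrrrrrGtt => rrrrrrrrGttt   [G ::= r G t]
rrrrrrrrGttt => rrrrrrrrrttt   [G ::= r]

S => Gt => rGt => rrGt => rrrGt => rrrrGt => rrrrrGtt => rrrrrrGtt => rrrrrrrGtt => rrrrrrrrGttt => rrrrrrrrrttt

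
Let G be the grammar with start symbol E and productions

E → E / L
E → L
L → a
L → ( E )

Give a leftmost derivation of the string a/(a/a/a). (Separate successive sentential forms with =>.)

E => E/L   [E → E / L]
E/L => L/L   [E → L]
L/L => a/L   [L → a]
a/L => a/(E)   [L → ( E )]
a/(E) => a/(E/L)   [E → E / L]
a/(E/L) => a/(E/L/L)   [E → E / L]
a/(E/L/L) => a/(L/L/L)   [E → L]
a/(L/L/L) => a/(a/L/L)   [L → a]
a/(a/L/L) => a/(a/a/L)   [L → a]
a/(a/a/L) => a/(a/a/a)   [L → a]

E=>E/L=>L/L=>a/L=>a/(E)=>a/(E/L)=>a/(E/L/L)=>a/(L/L/L)=>a/(a/L/L)=>a/(a/a/L)=>a/(a/a/a)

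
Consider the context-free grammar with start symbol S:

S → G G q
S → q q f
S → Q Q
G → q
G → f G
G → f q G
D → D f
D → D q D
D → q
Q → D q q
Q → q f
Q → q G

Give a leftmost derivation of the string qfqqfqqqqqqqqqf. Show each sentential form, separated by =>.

S => QQ => DqqQ => DqDqqQ => DqDqDqqQ => DqDqDqDqqQ => DfqDqDqDqqQ => DqDfqDqDqDqqQ => DfqDfqDqDqDqqQ => qfqDfqDqDqDqqQ => qfqqfqDqDqDqqQ => qfqqfqqqDqDqqQ => qfqqfqqqqqDqqQ => qfqqfqqqqqqqqQ => qfqqfqqqqqqqqqf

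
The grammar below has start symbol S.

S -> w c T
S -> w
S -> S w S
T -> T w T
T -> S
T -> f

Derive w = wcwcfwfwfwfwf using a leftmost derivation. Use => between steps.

S=>wcT=>wcS=>wcwcT=>wcwcTwT=>wcwcTwTwT=>wcwcTwTwTwT=>wcwcTwTwTwTwT=>wcwcfwTwTwTwT=>wcwcfwfwTwTwT=>wcwcfwfwfwTwT=>wcwcfwfwfwfwT=>wcwcfwfwfwfwf

S => wcT   [S -> w c T]
wcT => wcS   [T -> S]
wcS => wcwcT   [S -> w c T]
wcwcT => wcwcTwT   [T -> T w T]
wcwcTwT => wcwcTwTwT   [T -> T w T]
wcwcTwTwT => wcwcTwTwTwT   [T -> T w T]
wcwcTwTwTwT => wcwcTwTwTwTwT   [T -> T w T]
wcwcTwTwTwTwT => wcwcfwTwTwTwT   [T -> f]
wcwcfwTwTwTwT => wcwcfwfwTwTwT   [T -> f]
wcwcfwfwTwTwT => wcwcfwfwfwTwT   [T -> f]
wcwcfwfwfwTwT => wcwcfwfwfwfwT   [T -> f]
wcwcfwfwfwfwT => wcwcfwfwfwfwf   [T -> f]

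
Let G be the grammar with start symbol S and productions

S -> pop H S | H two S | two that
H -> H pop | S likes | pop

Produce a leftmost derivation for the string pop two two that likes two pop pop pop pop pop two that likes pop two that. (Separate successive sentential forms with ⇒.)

S ⇒ H two S ⇒ S likes two S ⇒ H two S likes two S ⇒ pop two S likes two S ⇒ pop two two that likes two S ⇒ pop two two that likes two pop H S ⇒ pop two two that likes two pop H pop S ⇒ pop two two that likes two pop S likes pop S ⇒ pop two two that likes two pop pop H S likes pop S ⇒ pop two two that likes two pop pop pop S likes pop S ⇒ pop two two that likes two pop pop pop pop H S likes pop S ⇒ pop two two that likes two pop pop pop pop pop S likes pop S ⇒ pop two two that likes two pop pop pop pop pop two that likes pop S ⇒ pop two two that likes two pop pop pop pop pop two that likes pop two that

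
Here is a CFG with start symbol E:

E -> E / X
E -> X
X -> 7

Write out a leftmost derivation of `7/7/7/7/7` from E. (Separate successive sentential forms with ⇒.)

E ⇒ E/X   [E -> E / X]
E/X ⇒ E/X/X   [E -> E / X]
E/X/X ⇒ E/X/X/X   [E -> E / X]
E/X/X/X ⇒ E/X/X/X/X   [E -> E / X]
E/X/X/X/X ⇒ X/X/X/X/X   [E -> X]
X/X/X/X/X ⇒ 7/X/X/X/X   [X -> 7]
7/X/X/X/X ⇒ 7/7/X/X/X   [X -> 7]
7/7/X/X/X ⇒ 7/7/7/X/X   [X -> 7]
7/7/7/X/X ⇒ 7/7/7/7/X   [X -> 7]
7/7/7/7/X ⇒ 7/7/7/7/7   [X -> 7]

E ⇒ E/X ⇒ E/X/X ⇒ E/X/X/X ⇒ E/X/X/X/X ⇒ X/X/X/X/X ⇒ 7/X/X/X/X ⇒ 7/7/X/X/X ⇒ 7/7/7/X/X ⇒ 7/7/7/7/X ⇒ 7/7/7/7/7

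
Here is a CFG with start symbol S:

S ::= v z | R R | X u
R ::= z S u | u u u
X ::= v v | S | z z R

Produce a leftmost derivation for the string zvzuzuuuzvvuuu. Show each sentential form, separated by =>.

S => RR => zSuR => zvzuR => zvzuzSu => zvzuzRRu => zvzuzuuuRu => zvzuzuuuzSuu => zvzuzuuuzXuuu => zvzuzuuuzvvuuu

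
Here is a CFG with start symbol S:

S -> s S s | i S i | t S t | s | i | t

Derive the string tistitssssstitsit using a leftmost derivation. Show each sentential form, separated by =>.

S => tSt   [S -> t S t]
tSt => tiSit   [S -> i S i]
tiSit => tisSsit   [S -> s S s]
tisSsit => tistStsit   [S -> t S t]
tistStsit => tistiSitsit   [S -> i S i]
tistiSitsit => tistitStitsit   [S -> t S t]
tistitStitsit => tistitsSstitsit   [S -> s S s]
tistitsSstitsit => tistitssSsstitsit   [S -> s S s]
tistitssSsstitsit => tistitssssstitsit   [S -> s]

S => tSt => tiSit => tisSsit => tistStsit => tistiSitsit => tistitStitsit => tistitsSstitsit => tistitssSsstitsit => tistitssssstitsit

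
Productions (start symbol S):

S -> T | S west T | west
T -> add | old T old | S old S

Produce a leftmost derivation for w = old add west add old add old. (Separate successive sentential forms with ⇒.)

S ⇒ T   [S -> T]
T ⇒ old T old   [T -> old T old]
old T old ⇒ old S old S old   [T -> S old S]
old S old S old ⇒ old S west T old S old   [S -> S west T]
old S west T old S old ⇒ old T west T old S old   [S -> T]
old T west T old S old ⇒ old add west T old S old   [T -> add]
old add west T old S old ⇒ old add west add old S old   [T -> add]
old add west add old S old ⇒ old add west add old T old   [S -> T]
old add west add old T old ⇒ old add west add old add old   [T -> add]

S ⇒ T ⇒ old T old ⇒ old S old S old ⇒ old S west T old S old ⇒ old T west T old S old ⇒ old add west T old S old ⇒ old add west add old S old ⇒ old add west add old T old ⇒ old add west add old add old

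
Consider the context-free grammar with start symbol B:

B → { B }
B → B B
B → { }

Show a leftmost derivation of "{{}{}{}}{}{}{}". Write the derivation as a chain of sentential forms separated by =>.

B => BB => BBB => BBBB => {B}BBB => {BB}BBB => {BBB}BBB => {{}BB}BBB => {{}{}B}BBB => {{}{}{}}BBB => {{}{}{}}{}BB => {{}{}{}}{}{}B => {{}{}{}}{}{}{}

B => BB   [B → B B]
BB => BBB   [B → B B]
BBB => BBBB   [B → B B]
BBBB => {B}BBB   [B → { B }]
{B}BBB => {BB}BBB   [B → B B]
{BB}BBB => {BBB}BBB   [B → B B]
{BBB}BBB => {{}BB}BBB   [B → { }]
{{}BB}BBB => {{}{}B}BBB   [B → { }]
{{}{}B}BBB => {{}{}{}}BBB   [B → { }]
{{}{}{}}BBB => {{}{}{}}{}BB   [B → { }]
{{}{}{}}{}BB => {{}{}{}}{}{}B   [B → { }]
{{}{}{}}{}{}B => {{}{}{}}{}{}{}   [B → { }]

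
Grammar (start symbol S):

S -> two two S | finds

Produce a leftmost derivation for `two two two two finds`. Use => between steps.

S => two two S   [S -> two two S]
two two S => two two two two S   [S -> two two S]
two two two two S => two two two two finds   [S -> finds]

S => two two S => two two two two S => two two two two finds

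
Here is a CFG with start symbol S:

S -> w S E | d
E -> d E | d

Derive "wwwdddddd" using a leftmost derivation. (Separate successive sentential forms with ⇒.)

S ⇒ wSE ⇒ wwSEE ⇒ wwwSEEE ⇒ wwwdEEE ⇒ wwwddEEE ⇒ wwwdddEEE ⇒ wwwddddEE ⇒ wwwdddddE ⇒ wwwdddddd

S ⇒ wSE   [S -> w S E]
wSE ⇒ wwSEE   [S -> w S E]
wwSEE ⇒ wwwSEEE   [S -> w S E]
wwwSEEE ⇒ wwwdEEE   [S -> d]
wwwdEEE ⇒ wwwddEEE   [E -> d E]
wwwddEEE ⇒ wwwdddEEE   [E -> d E]
wwwdddEEE ⇒ wwwddddEE   [E -> d]
wwwddddEE ⇒ wwwdddddE   [E -> d]
wwwdddddE ⇒ wwwdddddd   [E -> d]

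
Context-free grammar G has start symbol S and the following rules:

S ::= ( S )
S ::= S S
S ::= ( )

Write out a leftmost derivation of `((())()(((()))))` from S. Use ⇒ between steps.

S ⇒ (S)   [S ::= ( S )]
(S) ⇒ (SS)   [S ::= S S]
(SS) ⇒ ((S)S)   [S ::= ( S )]
((S)S) ⇒ ((())S)   [S ::= ( )]
((())S) ⇒ ((())SS)   [S ::= S S]
((())SS) ⇒ ((())()S)   [S ::= ( )]
((())()S) ⇒ ((())()(S))   [S ::= ( S )]
((())()(S)) ⇒ ((())()((S)))   [S ::= ( S )]
((())()((S))) ⇒ ((())()(((S))))   [S ::= ( S )]
((())()(((S)))) ⇒ ((())()(((()))))   [S ::= ( )]

S ⇒ (S) ⇒ (SS) ⇒ ((S)S) ⇒ ((())S) ⇒ ((())SS) ⇒ ((())()S) ⇒ ((())()(S)) ⇒ ((())()((S))) ⇒ ((())()(((S)))) ⇒ ((())()(((()))))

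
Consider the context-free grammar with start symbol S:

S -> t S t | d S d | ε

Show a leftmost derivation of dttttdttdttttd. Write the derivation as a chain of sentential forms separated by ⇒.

S ⇒ dSd ⇒ dtStd ⇒ dttSttd ⇒ dtttStttd ⇒ dttttSttttd ⇒ dttttdSdttttd ⇒ dttttdtStdttttd ⇒ dttttdttdttttd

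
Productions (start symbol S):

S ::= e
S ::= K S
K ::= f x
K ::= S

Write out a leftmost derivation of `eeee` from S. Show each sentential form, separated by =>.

S => KS => SS => eS => eKS => eSS => eKSS => eSSS => eeSS => eeeS => eeee

S => KS   [S ::= K S]
KS => SS   [K ::= S]
SS => eS   [S ::= e]
eS => eKS   [S ::= K S]
eKS => eSS   [K ::= S]
eSS => eKSS   [S ::= K S]
eKSS => eSSS   [K ::= S]
eSSS => eeSS   [S ::= e]
eeSS => eeeS   [S ::= e]
eeeS => eeee   [S ::= e]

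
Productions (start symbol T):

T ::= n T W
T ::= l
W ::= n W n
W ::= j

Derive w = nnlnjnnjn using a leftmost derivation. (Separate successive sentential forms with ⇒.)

T ⇒ nTW   [T ::= n T W]
nTW ⇒ nnTWW   [T ::= n T W]
nnTWW ⇒ nnlWW   [T ::= l]
nnlWW ⇒ nnlnWnW   [W ::= n W n]
nnlnWnW ⇒ nnlnjnW   [W ::= j]
nnlnjnW ⇒ nnlnjnnWn   [W ::= n W n]
nnlnjnnWn ⇒ nnlnjnnjn   [W ::= j]

T ⇒ nTW ⇒ nnTWW ⇒ nnlWW ⇒ nnlnWnW ⇒ nnlnjnW ⇒ nnlnjnnWn ⇒ nnlnjnnjn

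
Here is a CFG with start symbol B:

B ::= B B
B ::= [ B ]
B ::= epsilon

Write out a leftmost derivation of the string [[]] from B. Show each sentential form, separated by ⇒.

B ⇒ [B] ⇒ [BB] ⇒ [BBB] ⇒ [BBBB] ⇒ [[B]BBB] ⇒ [[]BBB] ⇒ [[]BB] ⇒ [[]B] ⇒ [[]]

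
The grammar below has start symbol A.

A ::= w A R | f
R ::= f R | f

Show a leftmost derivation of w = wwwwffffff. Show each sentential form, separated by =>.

A => wAR   [A ::= w A R]
wAR => wwARR   [A ::= w A R]
wwARR => wwwARRR   [A ::= w A R]
wwwARRR => wwwwARRRR   [A ::= w A R]
wwwwARRRR => wwwwfRRRR   [A ::= f]
wwwwfRRRR => wwwwffRRRR   [R ::= f R]
wwwwffRRRR => wwwwfffRRR   [R ::= f]
wwwwfffRRR => wwwwffffRR   [R ::= f]
wwwwffffRR => wwwwfffffR   [R ::= f]
wwwwfffffR => wwwwffffff   [R ::= f]

A => wAR => wwARR => wwwARRR => wwwwARRRR => wwwwfRRRR => wwwwffRRRR => wwwwfffRRR => wwwwffffRR => wwwwfffffR => wwwwffffff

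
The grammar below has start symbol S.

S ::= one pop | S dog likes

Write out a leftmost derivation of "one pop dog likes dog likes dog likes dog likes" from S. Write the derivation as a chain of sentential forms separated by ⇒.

S ⇒ S dog likes ⇒ S dog likes dog likes ⇒ S dog likes dog likes dog likes ⇒ S dog likes dog likes dog likes dog likes ⇒ one pop dog likes dog likes dog likes dog likes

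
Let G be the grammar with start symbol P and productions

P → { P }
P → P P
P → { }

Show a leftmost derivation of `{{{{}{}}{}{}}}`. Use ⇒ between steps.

P ⇒ {P}   [P → { P }]
{P} ⇒ {{P}}   [P → { P }]
{{P}} ⇒ {{PP}}   [P → P P]
{{PP}} ⇒ {{PPP}}   [P → P P]
{{PPP}} ⇒ {{{P}PP}}   [P → { P }]
{{{P}PP}} ⇒ {{{PP}PP}}   [P → P P]
{{{PP}PP}} ⇒ {{{{}P}PP}}   [P → { }]
{{{{}P}PP}} ⇒ {{{{}{}}PP}}   [P → { }]
{{{{}{}}PP}} ⇒ {{{{}{}}{}P}}   [P → { }]
{{{{}{}}{}P}} ⇒ {{{{}{}}{}{}}}   [P → { }]

P⇒{P}⇒{{P}}⇒{{PP}}⇒{{PPP}}⇒{{{P}PP}}⇒{{{PP}PP}}⇒{{{{}P}PP}}⇒{{{{}{}}PP}}⇒{{{{}{}}{}P}}⇒{{{{}{}}{}{}}}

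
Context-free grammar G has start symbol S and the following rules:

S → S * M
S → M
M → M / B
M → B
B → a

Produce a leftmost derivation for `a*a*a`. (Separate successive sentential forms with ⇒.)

S ⇒ S*M ⇒ S*M*M ⇒ M*M*M ⇒ B*M*M ⇒ a*M*M ⇒ a*B*M ⇒ a*a*M ⇒ a*a*B ⇒ a*a*a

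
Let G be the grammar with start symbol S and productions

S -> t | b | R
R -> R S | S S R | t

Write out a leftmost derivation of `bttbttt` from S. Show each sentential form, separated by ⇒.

S ⇒ R   [S -> R]
R ⇒ SSR   [R -> S S R]
SSR ⇒ bSR   [S -> b]
bSR ⇒ btR   [S -> t]
btR ⇒ btRS   [R -> R S]
btRS ⇒ btRSS   [R -> R S]
btRSS ⇒ btSSRSS   [R -> S S R]
btSSRSS ⇒ bttSRSS   [S -> t]
bttSRSS ⇒ bttbRSS   [S -> b]
bttbRSS ⇒ bttbtSS   [R -> t]
bttbtSS ⇒ bttbttS   [S -> t]
bttbttS ⇒ bttbttt   [S -> t]

S ⇒ R ⇒ SSR ⇒ bSR ⇒ btR ⇒ btRS ⇒ btRSS ⇒ btSSRSS ⇒ bttSRSS ⇒ bttbRSS ⇒ bttbtSS ⇒ bttbttS ⇒ bttbttt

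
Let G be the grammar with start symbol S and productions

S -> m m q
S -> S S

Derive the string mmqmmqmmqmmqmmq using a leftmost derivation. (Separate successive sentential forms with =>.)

S => SS   [S -> S S]
SS => SSS   [S -> S S]
SSS => SSSS   [S -> S S]
SSSS => SSSSS   [S -> S S]
SSSSS => mmqSSSS   [S -> m m q]
mmqSSSS => mmqmmqSSS   [S -> m m q]
mmqmmqSSS => mmqmmqmmqSS   [S -> m m q]
mmqmmqmmqSS => mmqmmqmmqmmqS   [S -> m m q]
mmqmmqmmqmmqS => mmqmmqmmqmmqmmq   [S -> m m q]

S=>SS=>SSS=>SSSS=>SSSSS=>mmqSSSS=>mmqmmqSSS=>mmqmmqmmqSS=>mmqmmqmmqmmqS=>mmqmmqmmqmmqmmq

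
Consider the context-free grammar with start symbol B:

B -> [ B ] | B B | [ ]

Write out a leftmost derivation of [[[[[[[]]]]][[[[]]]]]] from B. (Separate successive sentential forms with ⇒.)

B ⇒ [B]   [B -> [ B ]]
[B] ⇒ [[B]]   [B -> [ B ]]
[[B]] ⇒ [[BB]]   [B -> B B]
[[BB]] ⇒ [[[B]B]]   [B -> [ B ]]
[[[B]B]] ⇒ [[[[B]]B]]   [B -> [ B ]]
[[[[B]]B]] ⇒ [[[[[B]]]B]]   [B -> [ B ]]
[[[[[B]]]B]] ⇒ [[[[[[B]]]]B]]   [B -> [ B ]]
[[[[[[B]]]]B]] ⇒ [[[[[[[]]]]]B]]   [B -> [ ]]
[[[[[[[]]]]]B]] ⇒ [[[[[[[]]]]][B]]]   [B -> [ B ]]
[[[[[[[]]]]][B]]] ⇒ [[[[[[[]]]]][[B]]]]   [B -> [ B ]]
[[[[[[[]]]]][[B]]]] ⇒ [[[[[[[]]]]][[[B]]]]]   [B -> [ B ]]
[[[[[[[]]]]][[[B]]]]] ⇒ [[[[[[[]]]]][[[[]]]]]]   [B -> [ ]]

B ⇒ [B] ⇒ [[B]] ⇒ [[BB]] ⇒ [[[B]B]] ⇒ [[[[B]]B]] ⇒ [[[[[B]]]B]] ⇒ [[[[[[B]]]]B]] ⇒ [[[[[[[]]]]]B]] ⇒ [[[[[[[]]]]][B]]] ⇒ [[[[[[[]]]]][[B]]]] ⇒ [[[[[[[]]]]][[[B]]]]] ⇒ [[[[[[[]]]]][[[[]]]]]]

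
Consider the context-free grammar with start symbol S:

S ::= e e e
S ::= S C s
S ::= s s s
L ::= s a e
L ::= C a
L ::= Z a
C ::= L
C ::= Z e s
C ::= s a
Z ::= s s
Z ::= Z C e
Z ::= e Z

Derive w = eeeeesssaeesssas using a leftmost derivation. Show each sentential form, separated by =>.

S=>SCs=>SCsCs=>eeeCsCs=>eeeZessCs=>eeeZCeessCs=>eeeeZCeessCs=>eeeeeZCeessCs=>eeeeessCeessCs=>eeeeesssaeessCs=>eeeeesssaeesssas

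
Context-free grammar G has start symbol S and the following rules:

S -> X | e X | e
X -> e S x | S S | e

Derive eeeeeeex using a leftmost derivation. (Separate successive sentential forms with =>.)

S=>eX=>eeSx=>eeXx=>eeSSx=>eeeXSx=>eeeSSSx=>eeeeXSSx=>eeeeeSSx=>eeeeeeSx=>eeeeeeex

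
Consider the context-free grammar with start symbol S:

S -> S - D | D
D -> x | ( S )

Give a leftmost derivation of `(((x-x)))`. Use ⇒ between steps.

S ⇒ D ⇒ (S) ⇒ (D) ⇒ ((S)) ⇒ ((D)) ⇒ (((S))) ⇒ (((S-D))) ⇒ (((D-D))) ⇒ (((x-D))) ⇒ (((x-x)))

S ⇒ D   [S -> D]
D ⇒ (S)   [D -> ( S )]
(S) ⇒ (D)   [S -> D]
(D) ⇒ ((S))   [D -> ( S )]
((S)) ⇒ ((D))   [S -> D]
((D)) ⇒ (((S)))   [D -> ( S )]
(((S))) ⇒ (((S-D)))   [S -> S - D]
(((S-D))) ⇒ (((D-D)))   [S -> D]
(((D-D))) ⇒ (((x-D)))   [D -> x]
(((x-D))) ⇒ (((x-x)))   [D -> x]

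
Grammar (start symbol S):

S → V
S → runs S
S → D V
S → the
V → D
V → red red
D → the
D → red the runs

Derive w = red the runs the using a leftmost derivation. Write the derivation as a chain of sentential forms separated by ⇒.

S ⇒ D V ⇒ red the runs V ⇒ red the runs D ⇒ red the runs the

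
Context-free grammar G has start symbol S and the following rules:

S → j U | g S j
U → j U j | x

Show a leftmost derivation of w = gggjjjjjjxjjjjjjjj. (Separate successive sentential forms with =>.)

S=>gSj=>ggSjj=>gggSjjj=>gggjUjjj=>gggjjUjjjj=>gggjjjUjjjjj=>gggjjjjUjjjjjj=>gggjjjjjUjjjjjjj=>gggjjjjjjUjjjjjjjj=>gggjjjjjjxjjjjjjjj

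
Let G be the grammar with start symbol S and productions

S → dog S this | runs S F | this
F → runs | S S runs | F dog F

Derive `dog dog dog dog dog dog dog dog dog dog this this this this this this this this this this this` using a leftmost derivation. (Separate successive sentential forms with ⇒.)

S ⇒ dog S this ⇒ dog dog S this this ⇒ dog dog dog S this this this ⇒ dog dog dog dog S this this this this ⇒ dog dog dog dog dog S this this this this this ⇒ dog dog dog dog dog dog S this this this this this this ⇒ dog dog dog dog dog dog dog S this this this this this this this ⇒ dog dog dog dog dog dog dog dog S this this this this this this this this ⇒ dog dog dog dog dog dog dog dog dog S this this this this this this this this this ⇒ dog dog dog dog dog dog dog dog dog dog S this this this this this this this this this this ⇒ dog dog dog dog dog dog dog dog dog dog this this this this this this this this this this this

S ⇒ dog S this   [S → dog S this]
dog S this ⇒ dog dog S this this   [S → dog S this]
dog dog S this this ⇒ dog dog dog S this this this   [S → dog S this]
dog dog dog S this this this ⇒ dog dog dog dog S this this this this   [S → dog S this]
dog dog dog dog S this this this this ⇒ dog dog dog dog dog S this this this this this   [S → dog S this]
dog dog dog dog dog S this this this this this ⇒ dog dog dog dog dog dog S this this this this this this   [S → dog S this]
dog dog dog dog dog dog S this this this this this this ⇒ dog dog dog dog dog dog dog S this this this this this this this   [S → dog S this]
dog dog dog dog dog dog dog S this this this this this this this ⇒ dog dog dog dog dog dog dog dog S this this this this this this this this   [S → dog S this]
dog dog dog dog dog dog dog dog S this this this this this this this this ⇒ dog dog dog dog dog dog dog dog dog S this this this this this this this this this   [S → dog S this]
dog dog dog dog dog dog dog dog dog S this this this this this this this this this ⇒ dog dog dog dog dog dog dog dog dog dog S this this this this this this this this this this   [S → dog S this]
dog dog dog dog dog dog dog dog dog dog S this this this this this this this this this this ⇒ dog dog dog dog dog dog dog dog dog dog this this this this this this this this this this this   [S → this]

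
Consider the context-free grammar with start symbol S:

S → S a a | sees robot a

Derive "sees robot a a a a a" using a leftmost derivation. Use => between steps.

S => S a a => S a a a a => sees robot a a a a a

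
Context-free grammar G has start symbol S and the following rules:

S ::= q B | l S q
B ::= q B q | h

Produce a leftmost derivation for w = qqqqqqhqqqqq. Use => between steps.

S => qB => qqBq => qqqBqq => qqqqBqqq => qqqqqBqqqq => qqqqqqBqqqqq => qqqqqqhqqqqq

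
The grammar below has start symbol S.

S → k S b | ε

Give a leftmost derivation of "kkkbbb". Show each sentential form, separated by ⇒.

S ⇒ kSb ⇒ kkSbb ⇒ kkkSbbb ⇒ kkkbbb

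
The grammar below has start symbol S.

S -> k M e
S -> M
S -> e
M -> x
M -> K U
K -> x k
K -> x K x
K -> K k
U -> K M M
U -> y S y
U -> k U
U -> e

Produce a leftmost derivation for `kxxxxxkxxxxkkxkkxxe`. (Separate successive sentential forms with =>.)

S => kMe => kKUe => kKkUe => kKkkUe => kxKxkkUe => kxxKxxkkUe => kxxxKxxxkkUe => kxxxxKxxxxkkUe => kxxxxxkxxxxkkUe => kxxxxxkxxxxkkKMMe => kxxxxxkxxxxkkKkMMe => kxxxxxkxxxxkkxkkMMe => kxxxxxkxxxxkkxkkxMe => kxxxxxkxxxxkkxkkxxe

S => kMe   [S -> k M e]
kMe => kKUe   [M -> K U]
kKUe => kKkUe   [K -> K k]
kKkUe => kKkkUe   [K -> K k]
kKkkUe => kxKxkkUe   [K -> x K x]
kxKxkkUe => kxxKxxkkUe   [K -> x K x]
kxxKxxkkUe => kxxxKxxxkkUe   [K -> x K x]
kxxxKxxxkkUe => kxxxxKxxxxkkUe   [K -> x K x]
kxxxxKxxxxkkUe => kxxxxxkxxxxkkUe   [K -> x k]
kxxxxxkxxxxkkUe => kxxxxxkxxxxkkKMMe   [U -> K M M]
kxxxxxkxxxxkkKMMe => kxxxxxkxxxxkkKkMMe   [K -> K k]
kxxxxxkxxxxkkKkMMe => kxxxxxkxxxxkkxkkMMe   [K -> x k]
kxxxxxkxxxxkkxkkMMe => kxxxxxkxxxxkkxkkxMe   [M -> x]
kxxxxxkxxxxkkxkkxMe => kxxxxxkxxxxkkxkkxxe   [M -> x]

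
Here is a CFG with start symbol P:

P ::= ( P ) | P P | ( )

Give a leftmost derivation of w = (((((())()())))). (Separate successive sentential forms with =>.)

P => (P) => ((P)) => (((P))) => ((((P)))) => ((((PP)))) => ((((PPP)))) => (((((P)PP)))) => (((((())PP)))) => (((((())()P)))) => (((((())()()))))

P => (P)   [P ::= ( P )]
(P) => ((P))   [P ::= ( P )]
((P)) => (((P)))   [P ::= ( P )]
(((P))) => ((((P))))   [P ::= ( P )]
((((P)))) => ((((PP))))   [P ::= P P]
((((PP)))) => ((((PPP))))   [P ::= P P]
((((PPP)))) => (((((P)PP))))   [P ::= ( P )]
(((((P)PP)))) => (((((())PP))))   [P ::= ( )]
(((((())PP)))) => (((((())()P))))   [P ::= ( )]
(((((())()P)))) => (((((())()()))))   [P ::= ( )]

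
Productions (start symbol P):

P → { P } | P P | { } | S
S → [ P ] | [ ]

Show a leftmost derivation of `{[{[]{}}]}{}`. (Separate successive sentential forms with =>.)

P=>PP=>{P}P=>{S}P=>{[P]}P=>{[{P}]}P=>{[{PP}]}P=>{[{SP}]}P=>{[{[]P}]}P=>{[{[]{}}]}P=>{[{[]{}}]}{}

P => PP   [P → P P]
PP => {P}P   [P → { P }]
{P}P => {S}P   [P → S]
{S}P => {[P]}P   [S → [ P ]]
{[P]}P => {[{P}]}P   [P → { P }]
{[{P}]}P => {[{PP}]}P   [P → P P]
{[{PP}]}P => {[{SP}]}P   [P → S]
{[{SP}]}P => {[{[]P}]}P   [S → [ ]]
{[{[]P}]}P => {[{[]{}}]}P   [P → { }]
{[{[]{}}]}P => {[{[]{}}]}{}   [P → { }]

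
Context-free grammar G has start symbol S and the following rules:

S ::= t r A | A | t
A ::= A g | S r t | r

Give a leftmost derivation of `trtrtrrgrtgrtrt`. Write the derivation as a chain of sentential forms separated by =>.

S => trA => trSrt => trArt => trSrtrt => trtrArtrt => trtrAgrtrt => trtrSrtgrtrt => trtrtrArtgrtrt => trtrtrAgrtgrtrt => trtrtrrgrtgrtrt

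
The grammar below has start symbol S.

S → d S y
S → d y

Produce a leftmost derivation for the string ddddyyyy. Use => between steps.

S=>dSy=>ddSyy=>dddSyyy=>ddddyyyy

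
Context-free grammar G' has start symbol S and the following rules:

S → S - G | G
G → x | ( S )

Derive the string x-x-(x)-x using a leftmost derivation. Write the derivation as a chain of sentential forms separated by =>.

S => S-G   [S → S - G]
S-G => S-G-G   [S → S - G]
S-G-G => S-G-G-G   [S → S - G]
S-G-G-G => G-G-G-G   [S → G]
G-G-G-G => x-G-G-G   [G → x]
x-G-G-G => x-x-G-G   [G → x]
x-x-G-G => x-x-(S)-G   [G → ( S )]
x-x-(S)-G => x-x-(G)-G   [S → G]
x-x-(G)-G => x-x-(x)-G   [G → x]
x-x-(x)-G => x-x-(x)-x   [G → x]

S=>S-G=>S-G-G=>S-G-G-G=>G-G-G-G=>x-G-G-G=>x-x-G-G=>x-x-(S)-G=>x-x-(G)-G=>x-x-(x)-G=>x-x-(x)-x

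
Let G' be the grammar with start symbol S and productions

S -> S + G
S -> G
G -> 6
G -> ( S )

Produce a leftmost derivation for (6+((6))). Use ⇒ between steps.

S ⇒ G ⇒ (S) ⇒ (S+G) ⇒ (G+G) ⇒ (6+G) ⇒ (6+(S)) ⇒ (6+(G)) ⇒ (6+((S))) ⇒ (6+((G))) ⇒ (6+((6)))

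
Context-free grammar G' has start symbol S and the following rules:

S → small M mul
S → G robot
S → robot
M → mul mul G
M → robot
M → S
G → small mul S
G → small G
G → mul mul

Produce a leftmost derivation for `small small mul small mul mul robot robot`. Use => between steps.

S => G robot => small G robot => small small mul S robot => small small mul G robot robot => small small mul small G robot robot => small small mul small mul mul robot robot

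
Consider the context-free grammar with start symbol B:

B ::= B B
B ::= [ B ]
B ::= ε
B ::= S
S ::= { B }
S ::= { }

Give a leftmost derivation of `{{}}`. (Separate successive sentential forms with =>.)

B => BB => SB => {B}B => {S}B => {{}}B => {{}}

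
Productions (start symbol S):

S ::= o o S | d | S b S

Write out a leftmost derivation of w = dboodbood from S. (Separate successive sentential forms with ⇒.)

S⇒SbS⇒dbS⇒dbSbS⇒dbooSbS⇒dboodbS⇒dboodbooS⇒dboodbood

S ⇒ SbS   [S ::= S b S]
SbS ⇒ dbS   [S ::= d]
dbS ⇒ dbSbS   [S ::= S b S]
dbSbS ⇒ dbooSbS   [S ::= o o S]
dbooSbS ⇒ dboodbS   [S ::= d]
dboodbS ⇒ dboodbooS   [S ::= o o S]
dboodbooS ⇒ dboodbood   [S ::= d]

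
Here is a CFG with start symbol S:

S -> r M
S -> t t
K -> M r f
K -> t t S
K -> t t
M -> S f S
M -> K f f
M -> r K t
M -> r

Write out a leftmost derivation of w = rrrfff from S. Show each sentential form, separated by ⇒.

S ⇒ rM ⇒ rKff ⇒ rMrfff ⇒ rrrfff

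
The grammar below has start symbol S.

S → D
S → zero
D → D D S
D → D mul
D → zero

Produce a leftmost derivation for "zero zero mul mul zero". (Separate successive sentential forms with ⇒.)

S ⇒ D ⇒ D D S ⇒ zero D S ⇒ zero D mul S ⇒ zero D mul mul S ⇒ zero zero mul mul S ⇒ zero zero mul mul D ⇒ zero zero mul mul zero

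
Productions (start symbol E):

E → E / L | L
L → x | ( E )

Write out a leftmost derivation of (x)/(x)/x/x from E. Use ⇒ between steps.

E ⇒ E/L   [E → E / L]
E/L ⇒ E/L/L   [E → E / L]
E/L/L ⇒ E/L/L/L   [E → E / L]
E/L/L/L ⇒ L/L/L/L   [E → L]
L/L/L/L ⇒ (E)/L/L/L   [L → ( E )]
(E)/L/L/L ⇒ (L)/L/L/L   [E → L]
(L)/L/L/L ⇒ (x)/L/L/L   [L → x]
(x)/L/L/L ⇒ (x)/(E)/L/L   [L → ( E )]
(x)/(E)/L/L ⇒ (x)/(L)/L/L   [E → L]
(x)/(L)/L/L ⇒ (x)/(x)/L/L   [L → x]
(x)/(x)/L/L ⇒ (x)/(x)/x/L   [L → x]
(x)/(x)/x/L ⇒ (x)/(x)/x/x   [L → x]

E ⇒ E/L ⇒ E/L/L ⇒ E/L/L/L ⇒ L/L/L/L ⇒ (E)/L/L/L ⇒ (L)/L/L/L ⇒ (x)/L/L/L ⇒ (x)/(E)/L/L ⇒ (x)/(L)/L/L ⇒ (x)/(x)/L/L ⇒ (x)/(x)/x/L ⇒ (x)/(x)/x/x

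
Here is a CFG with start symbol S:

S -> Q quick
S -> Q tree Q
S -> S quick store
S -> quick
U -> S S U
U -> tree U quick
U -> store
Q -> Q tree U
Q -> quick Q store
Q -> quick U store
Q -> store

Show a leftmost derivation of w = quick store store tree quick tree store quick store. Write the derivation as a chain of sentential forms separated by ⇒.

S ⇒ Q tree Q ⇒ quick Q store tree Q ⇒ quick store store tree Q ⇒ quick store store tree quick U store ⇒ quick store store tree quick tree U quick store ⇒ quick store store tree quick tree store quick store

S ⇒ Q tree Q   [S -> Q tree Q]
Q tree Q ⇒ quick Q store tree Q   [Q -> quick Q store]
quick Q store tree Q ⇒ quick store store tree Q   [Q -> store]
quick store store tree Q ⇒ quick store store tree quick U store   [Q -> quick U store]
quick store store tree quick U store ⇒ quick store store tree quick tree U quick store   [U -> tree U quick]
quick store store tree quick tree U quick store ⇒ quick store store tree quick tree store quick store   [U -> store]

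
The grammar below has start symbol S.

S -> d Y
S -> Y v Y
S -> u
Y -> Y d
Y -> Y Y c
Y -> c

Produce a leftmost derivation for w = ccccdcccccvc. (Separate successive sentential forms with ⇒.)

S ⇒ YvY   [S -> Y v Y]
YvY ⇒ YYcvY   [Y -> Y Y c]
YYcvY ⇒ YYcYcvY   [Y -> Y Y c]
YYcYcvY ⇒ YYcYcYcvY   [Y -> Y Y c]
YYcYcYcvY ⇒ cYcYcYcvY   [Y -> c]
cYcYcYcvY ⇒ cYdcYcYcvY   [Y -> Y d]
cYdcYcYcvY ⇒ cYYcdcYcYcvY   [Y -> Y Y c]
cYYcdcYcYcvY ⇒ ccYcdcYcYcvY   [Y -> c]
ccYcdcYcYcvY ⇒ ccccdcYcYcvY   [Y -> c]
ccccdcYcYcvY ⇒ ccccdcccYcvY   [Y -> c]
ccccdcccYcvY ⇒ ccccdcccccvY   [Y -> c]
ccccdcccccvY ⇒ ccccdcccccvc   [Y -> c]

S ⇒ YvY ⇒ YYcvY ⇒ YYcYcvY ⇒ YYcYcYcvY ⇒ cYcYcYcvY ⇒ cYdcYcYcvY ⇒ cYYcdcYcYcvY ⇒ ccYcdcYcYcvY ⇒ ccccdcYcYcvY ⇒ ccccdcccYcvY ⇒ ccccdcccccvY ⇒ ccccdcccccvc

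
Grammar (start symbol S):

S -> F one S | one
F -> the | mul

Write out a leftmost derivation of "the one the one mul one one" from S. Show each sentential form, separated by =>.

S => F one S => the one S => the one F one S => the one the one S => the one the one F one S => the one the one mul one S => the one the one mul one one

S => F one S   [S -> F one S]
F one S => the one S   [F -> the]
the one S => the one F one S   [S -> F one S]
the one F one S => the one the one S   [F -> the]
the one the one S => the one the one F one S   [S -> F one S]
the one the one F one S => the one the one mul one S   [F -> mul]
the one the one mul one S => the one the one mul one one   [S -> one]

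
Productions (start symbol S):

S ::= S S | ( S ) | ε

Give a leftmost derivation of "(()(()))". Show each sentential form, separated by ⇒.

S ⇒ SS ⇒ (S)S ⇒ (SS)S ⇒ ((S)S)S ⇒ (()S)S ⇒ (()(S))S ⇒ (()((S)))S ⇒ (()(()))S ⇒ (()(()))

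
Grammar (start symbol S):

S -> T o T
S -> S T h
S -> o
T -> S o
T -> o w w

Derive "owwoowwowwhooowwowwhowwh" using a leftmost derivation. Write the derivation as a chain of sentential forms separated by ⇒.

S ⇒ STh   [S -> S T h]
STh ⇒ SThTh   [S -> S T h]
SThTh ⇒ ToTThTh   [S -> T o T]
ToTThTh ⇒ SooTThTh   [T -> S o]
SooTThTh ⇒ SThooTThTh   [S -> S T h]
SThooTThTh ⇒ ToTThooTThTh   [S -> T o T]
ToTThooTThTh ⇒ owwoTThooTThTh   [T -> o w w]
owwoTThooTThTh ⇒ owwoowwThooTThTh   [T -> o w w]
owwoowwThooTThTh ⇒ owwoowwowwhooTThTh   [T -> o w w]
owwoowwowwhooTThTh ⇒ owwoowwowwhooowwThTh   [T -> o w w]
owwoowwowwhooowwThTh ⇒ owwoowwowwhooowwowwhTh   [T -> o w w]
owwoowwowwhooowwowwhTh ⇒ owwoowwowwhooowwowwhowwh   [T -> o w w]

S ⇒ STh ⇒ SThTh ⇒ ToTThTh ⇒ SooTThTh ⇒ SThooTThTh ⇒ ToTThooTThTh ⇒ owwoTThooTThTh ⇒ owwoowwThooTThTh ⇒ owwoowwowwhooTThTh ⇒ owwoowwowwhooowwThTh ⇒ owwoowwowwhooowwowwhTh ⇒ owwoowwowwhooowwowwhowwh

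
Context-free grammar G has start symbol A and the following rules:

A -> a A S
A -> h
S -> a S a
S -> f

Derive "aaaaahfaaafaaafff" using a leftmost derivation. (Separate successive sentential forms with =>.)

A=>aAS=>aaASS=>aaaASSS=>aaaaASSSS=>aaaaaASSSSS=>aaaaahSSSSS=>aaaaahfSSSS=>aaaaahfaSaSSS=>aaaaahfaaSaaSSS=>aaaaahfaaaSaaaSSS=>aaaaahfaaafaaaSSS=>aaaaahfaaafaaafSS=>aaaaahfaaafaaaffS=>aaaaahfaaafaaafff

A => aAS   [A -> a A S]
aAS => aaASS   [A -> a A S]
aaASS => aaaASSS   [A -> a A S]
aaaASSS => aaaaASSSS   [A -> a A S]
aaaaASSSS => aaaaaASSSSS   [A -> a A S]
aaaaaASSSSS => aaaaahSSSSS   [A -> h]
aaaaahSSSSS => aaaaahfSSSS   [S -> f]
aaaaahfSSSS => aaaaahfaSaSSS   [S -> a S a]
aaaaahfaSaSSS => aaaaahfaaSaaSSS   [S -> a S a]
aaaaahfaaSaaSSS => aaaaahfaaaSaaaSSS   [S -> a S a]
aaaaahfaaaSaaaSSS => aaaaahfaaafaaaSSS   [S -> f]
aaaaahfaaafaaaSSS => aaaaahfaaafaaafSS   [S -> f]
aaaaahfaaafaaafSS => aaaaahfaaafaaaffS   [S -> f]
aaaaahfaaafaaaffS => aaaaahfaaafaaafff   [S -> f]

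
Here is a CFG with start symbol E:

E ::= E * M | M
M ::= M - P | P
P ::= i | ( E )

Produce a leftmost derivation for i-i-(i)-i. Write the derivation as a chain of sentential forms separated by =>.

E => M   [E ::= M]
M => M-P   [M ::= M - P]
M-P => M-P-P   [M ::= M - P]
M-P-P => M-P-P-P   [M ::= M - P]
M-P-P-P => P-P-P-P   [M ::= P]
P-P-P-P => i-P-P-P   [P ::= i]
i-P-P-P => i-i-P-P   [P ::= i]
i-i-P-P => i-i-(E)-P   [P ::= ( E )]
i-i-(E)-P => i-i-(M)-P   [E ::= M]
i-i-(M)-P => i-i-(P)-P   [M ::= P]
i-i-(P)-P => i-i-(i)-P   [P ::= i]
i-i-(i)-P => i-i-(i)-i   [P ::= i]

E => M => M-P => M-P-P => M-P-P-P => P-P-P-P => i-P-P-P => i-i-P-P => i-i-(E)-P => i-i-(M)-P => i-i-(P)-P => i-i-(i)-P => i-i-(i)-i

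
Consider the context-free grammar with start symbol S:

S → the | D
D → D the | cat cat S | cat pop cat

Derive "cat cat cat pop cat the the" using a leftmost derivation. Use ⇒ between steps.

S ⇒ D ⇒ cat cat S ⇒ cat cat D ⇒ cat cat D the ⇒ cat cat D the the ⇒ cat cat cat pop cat the the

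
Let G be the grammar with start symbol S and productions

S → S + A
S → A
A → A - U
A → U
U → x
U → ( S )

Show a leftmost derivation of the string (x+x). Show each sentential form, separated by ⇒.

S⇒A⇒U⇒(S)⇒(S+A)⇒(A+A)⇒(U+A)⇒(x+A)⇒(x+U)⇒(x+x)

S ⇒ A   [S → A]
A ⇒ U   [A → U]
U ⇒ (S)   [U → ( S )]
(S) ⇒ (S+A)   [S → S + A]
(S+A) ⇒ (A+A)   [S → A]
(A+A) ⇒ (U+A)   [A → U]
(U+A) ⇒ (x+A)   [U → x]
(x+A) ⇒ (x+U)   [A → U]
(x+U) ⇒ (x+x)   [U → x]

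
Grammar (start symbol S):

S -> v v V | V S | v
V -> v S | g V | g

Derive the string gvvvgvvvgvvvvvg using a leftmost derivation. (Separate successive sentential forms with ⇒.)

S⇒VS⇒gVS⇒gvSS⇒gvvvVS⇒gvvvgVS⇒gvvvgvSS⇒gvvvgvvvVS⇒gvvvgvvvgS⇒gvvvgvvvgvvV⇒gvvvgvvvgvvvS⇒gvvvgvvvgvvvvvV⇒gvvvgvvvgvvvvvg

S ⇒ VS   [S -> V S]
VS ⇒ gVS   [V -> g V]
gVS ⇒ gvSS   [V -> v S]
gvSS ⇒ gvvvVS   [S -> v v V]
gvvvVS ⇒ gvvvgVS   [V -> g V]
gvvvgVS ⇒ gvvvgvSS   [V -> v S]
gvvvgvSS ⇒ gvvvgvvvVS   [S -> v v V]
gvvvgvvvVS ⇒ gvvvgvvvgS   [V -> g]
gvvvgvvvgS ⇒ gvvvgvvvgvvV   [S -> v v V]
gvvvgvvvgvvV ⇒ gvvvgvvvgvvvS   [V -> v S]
gvvvgvvvgvvvS ⇒ gvvvgvvvgvvvvvV   [S -> v v V]
gvvvgvvvgvvvvvV ⇒ gvvvgvvvgvvvvvg   [V -> g]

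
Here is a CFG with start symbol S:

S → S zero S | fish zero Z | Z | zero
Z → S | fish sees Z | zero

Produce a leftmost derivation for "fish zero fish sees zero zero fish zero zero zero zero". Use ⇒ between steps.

S ⇒ fish zero Z   [S → fish zero Z]
fish zero Z ⇒ fish zero fish sees Z   [Z → fish sees Z]
fish zero fish sees Z ⇒ fish zero fish sees S   [Z → S]
fish zero fish sees S ⇒ fish zero fish sees S zero S   [S → S zero S]
fish zero fish sees S zero S ⇒ fish zero fish sees S zero S zero S   [S → S zero S]
fish zero fish sees S zero S zero S ⇒ fish zero fish sees zero zero S zero S   [S → zero]
fish zero fish sees zero zero S zero S ⇒ fish zero fish sees zero zero fish zero Z zero S   [S → fish zero Z]
fish zero fish sees zero zero fish zero Z zero S ⇒ fish zero fish sees zero zero fish zero zero zero S   [Z → zero]
fish zero fish sees zero zero fish zero zero zero S ⇒ fish zero fish sees zero zero fish zero zero zero zero   [S → zero]

S ⇒ fish zero Z ⇒ fish zero fish sees Z ⇒ fish zero fish sees S ⇒ fish zero fish sees S zero S ⇒ fish zero fish sees S zero S zero S ⇒ fish zero fish sees zero zero S zero S ⇒ fish zero fish sees zero zero fish zero Z zero S ⇒ fish zero fish sees zero zero fish zero zero zero S ⇒ fish zero fish sees zero zero fish zero zero zero zero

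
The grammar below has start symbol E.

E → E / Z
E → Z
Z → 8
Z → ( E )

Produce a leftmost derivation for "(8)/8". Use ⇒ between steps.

E ⇒ E/Z   [E → E / Z]
E/Z ⇒ Z/Z   [E → Z]
Z/Z ⇒ (E)/Z   [Z → ( E )]
(E)/Z ⇒ (Z)/Z   [E → Z]
(Z)/Z ⇒ (8)/Z   [Z → 8]
(8)/Z ⇒ (8)/8   [Z → 8]

E ⇒ E/Z ⇒ Z/Z ⇒ (E)/Z ⇒ (Z)/Z ⇒ (8)/Z ⇒ (8)/8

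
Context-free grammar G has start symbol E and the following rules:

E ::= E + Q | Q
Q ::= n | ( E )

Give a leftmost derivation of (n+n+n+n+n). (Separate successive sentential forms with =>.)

E => Q => (E) => (E+Q) => (E+Q+Q) => (E+Q+Q+Q) => (E+Q+Q+Q+Q) => (Q+Q+Q+Q+Q) => (n+Q+Q+Q+Q) => (n+n+Q+Q+Q) => (n+n+n+Q+Q) => (n+n+n+n+Q) => (n+n+n+n+n)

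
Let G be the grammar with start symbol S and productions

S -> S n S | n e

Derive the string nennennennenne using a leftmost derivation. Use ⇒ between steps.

S⇒SnS⇒SnSnS⇒SnSnSnS⇒nenSnSnS⇒nenSnSnSnS⇒nennenSnSnS⇒nennennenSnS⇒nennennennenS⇒nennennennenne

S ⇒ SnS   [S -> S n S]
SnS ⇒ SnSnS   [S -> S n S]
SnSnS ⇒ SnSnSnS   [S -> S n S]
SnSnSnS ⇒ nenSnSnS   [S -> n e]
nenSnSnS ⇒ nenSnSnSnS   [S -> S n S]
nenSnSnSnS ⇒ nennenSnSnS   [S -> n e]
nennenSnSnS ⇒ nennennenSnS   [S -> n e]
nennennenSnS ⇒ nennennennenS   [S -> n e]
nennennennenS ⇒ nennennennenne   [S -> n e]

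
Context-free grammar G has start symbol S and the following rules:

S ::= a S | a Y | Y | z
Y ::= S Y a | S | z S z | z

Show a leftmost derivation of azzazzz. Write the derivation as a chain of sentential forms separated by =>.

S => aY   [S ::= a Y]
aY => azSz   [Y ::= z S z]
azSz => azYz   [S ::= Y]
azYz => azzSzz   [Y ::= z S z]
azzSzz => azzaSzz   [S ::= a S]
azzaSzz => azzazzz   [S ::= z]

S=>aY=>azSz=>azYz=>azzSzz=>azzaSzz=>azzazzz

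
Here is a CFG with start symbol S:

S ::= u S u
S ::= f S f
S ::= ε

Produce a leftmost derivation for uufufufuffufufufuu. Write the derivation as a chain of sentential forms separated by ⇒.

S⇒uSu⇒uuSuu⇒uufSfuu⇒uufuSufuu⇒uufufSfufuu⇒uufufuSufufuu⇒uufufufSfufufuu⇒uufufufuSufufufuu⇒uufufufufSfufufufuu⇒uufufufuffufufufuu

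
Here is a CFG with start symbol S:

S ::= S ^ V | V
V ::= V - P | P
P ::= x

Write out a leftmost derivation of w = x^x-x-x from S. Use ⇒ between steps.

S ⇒ S^V   [S ::= S ^ V]
S^V ⇒ V^V   [S ::= V]
V^V ⇒ P^V   [V ::= P]
P^V ⇒ x^V   [P ::= x]
x^V ⇒ x^V-P   [V ::= V - P]
x^V-P ⇒ x^V-P-P   [V ::= V - P]
x^V-P-P ⇒ x^P-P-P   [V ::= P]
x^P-P-P ⇒ x^x-P-P   [P ::= x]
x^x-P-P ⇒ x^x-x-P   [P ::= x]
x^x-x-P ⇒ x^x-x-x   [P ::= x]

S⇒S^V⇒V^V⇒P^V⇒x^V⇒x^V-P⇒x^V-P-P⇒x^P-P-P⇒x^x-P-P⇒x^x-x-P⇒x^x-x-x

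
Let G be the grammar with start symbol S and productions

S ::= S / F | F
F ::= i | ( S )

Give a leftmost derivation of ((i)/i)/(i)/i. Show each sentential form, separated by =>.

S=>S/F=>S/F/F=>F/F/F=>(S)/F/F=>(S/F)/F/F=>(F/F)/F/F=>((S)/F)/F/F=>((F)/F)/F/F=>((i)/F)/F/F=>((i)/i)/F/F=>((i)/i)/(S)/F=>((i)/i)/(F)/F=>((i)/i)/(i)/F=>((i)/i)/(i)/i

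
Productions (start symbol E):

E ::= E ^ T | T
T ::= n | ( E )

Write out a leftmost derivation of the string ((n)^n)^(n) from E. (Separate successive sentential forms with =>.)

E => E^T => T^T => (E)^T => (E^T)^T => (T^T)^T => ((E)^T)^T => ((T)^T)^T => ((n)^T)^T => ((n)^n)^T => ((n)^n)^(E) => ((n)^n)^(T) => ((n)^n)^(n)

E => E^T   [E ::= E ^ T]
E^T => T^T   [E ::= T]
T^T => (E)^T   [T ::= ( E )]
(E)^T => (E^T)^T   [E ::= E ^ T]
(E^T)^T => (T^T)^T   [E ::= T]
(T^T)^T => ((E)^T)^T   [T ::= ( E )]
((E)^T)^T => ((T)^T)^T   [E ::= T]
((T)^T)^T => ((n)^T)^T   [T ::= n]
((n)^T)^T => ((n)^n)^T   [T ::= n]
((n)^n)^T => ((n)^n)^(E)   [T ::= ( E )]
((n)^n)^(E) => ((n)^n)^(T)   [E ::= T]
((n)^n)^(T) => ((n)^n)^(n)   [T ::= n]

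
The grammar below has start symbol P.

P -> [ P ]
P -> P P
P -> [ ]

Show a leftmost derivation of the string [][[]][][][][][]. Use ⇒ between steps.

P⇒PP⇒PPP⇒PPPP⇒PPPPP⇒PPPPPP⇒PPPPPPP⇒[]PPPPPP⇒[][P]PPPPP⇒[][[]]PPPPP⇒[][[]][]PPPP⇒[][[]][][]PPP⇒[][[]][][][]PP⇒[][[]][][][][]P⇒[][[]][][][][][]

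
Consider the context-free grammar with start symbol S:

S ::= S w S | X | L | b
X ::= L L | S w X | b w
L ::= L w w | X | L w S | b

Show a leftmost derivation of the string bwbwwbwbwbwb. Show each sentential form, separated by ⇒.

S⇒SwS⇒SwSwS⇒SwSwSwS⇒SwSwSwSwS⇒XwSwSwSwS⇒SwXwSwSwSwS⇒bwXwSwSwSwS⇒bwbwwSwSwSwS⇒bwbwwbwSwSwS⇒bwbwwbwbwSwS⇒bwbwwbwbwbwS⇒bwbwwbwbwbwb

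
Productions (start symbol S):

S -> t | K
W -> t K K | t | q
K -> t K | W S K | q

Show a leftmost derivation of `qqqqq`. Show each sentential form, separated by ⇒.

S⇒K⇒WSK⇒qSK⇒qKK⇒qWSKK⇒qqSKK⇒qqKKK⇒qqqKK⇒qqqqK⇒qqqqq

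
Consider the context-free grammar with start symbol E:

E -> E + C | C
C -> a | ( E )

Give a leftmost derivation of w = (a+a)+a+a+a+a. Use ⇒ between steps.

E ⇒ E+C ⇒ E+C+C ⇒ E+C+C+C ⇒ E+C+C+C+C ⇒ C+C+C+C+C ⇒ (E)+C+C+C+C ⇒ (E+C)+C+C+C+C ⇒ (C+C)+C+C+C+C ⇒ (a+C)+C+C+C+C ⇒ (a+a)+C+C+C+C ⇒ (a+a)+a+C+C+C ⇒ (a+a)+a+a+C+C ⇒ (a+a)+a+a+a+C ⇒ (a+a)+a+a+a+a

E ⇒ E+C   [E -> E + C]
E+C ⇒ E+C+C   [E -> E + C]
E+C+C ⇒ E+C+C+C   [E -> E + C]
E+C+C+C ⇒ E+C+C+C+C   [E -> E + C]
E+C+C+C+C ⇒ C+C+C+C+C   [E -> C]
C+C+C+C+C ⇒ (E)+C+C+C+C   [C -> ( E )]
(E)+C+C+C+C ⇒ (E+C)+C+C+C+C   [E -> E + C]
(E+C)+C+C+C+C ⇒ (C+C)+C+C+C+C   [E -> C]
(C+C)+C+C+C+C ⇒ (a+C)+C+C+C+C   [C -> a]
(a+C)+C+C+C+C ⇒ (a+a)+C+C+C+C   [C -> a]
(a+a)+C+C+C+C ⇒ (a+a)+a+C+C+C   [C -> a]
(a+a)+a+C+C+C ⇒ (a+a)+a+a+C+C   [C -> a]
(a+a)+a+a+C+C ⇒ (a+a)+a+a+a+C   [C -> a]
(a+a)+a+a+a+C ⇒ (a+a)+a+a+a+a   [C -> a]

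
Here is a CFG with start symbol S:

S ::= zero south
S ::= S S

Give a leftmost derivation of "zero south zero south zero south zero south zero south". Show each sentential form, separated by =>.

S => S S => S S S => S S S S => S S S S S => zero south S S S S => zero south zero south S S S => zero south zero south zero south S S => zero south zero south zero south zero south S => zero south zero south zero south zero south zero south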